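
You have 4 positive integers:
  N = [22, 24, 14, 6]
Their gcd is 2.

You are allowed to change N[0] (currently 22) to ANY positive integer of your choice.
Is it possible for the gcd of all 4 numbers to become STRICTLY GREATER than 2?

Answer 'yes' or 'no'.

Current gcd = 2
gcd of all OTHER numbers (without N[0]=22): gcd([24, 14, 6]) = 2
The new gcd after any change is gcd(2, new_value).
This can be at most 2.
Since 2 = old gcd 2, the gcd can only stay the same or decrease.

Answer: no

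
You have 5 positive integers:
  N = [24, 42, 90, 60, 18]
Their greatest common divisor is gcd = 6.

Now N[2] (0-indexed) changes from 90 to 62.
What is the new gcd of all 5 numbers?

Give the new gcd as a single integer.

Answer: 2

Derivation:
Numbers: [24, 42, 90, 60, 18], gcd = 6
Change: index 2, 90 -> 62
gcd of the OTHER numbers (without index 2): gcd([24, 42, 60, 18]) = 6
New gcd = gcd(g_others, new_val) = gcd(6, 62) = 2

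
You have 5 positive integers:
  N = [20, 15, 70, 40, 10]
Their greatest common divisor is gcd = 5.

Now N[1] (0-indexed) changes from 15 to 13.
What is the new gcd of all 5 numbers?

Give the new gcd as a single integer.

Answer: 1

Derivation:
Numbers: [20, 15, 70, 40, 10], gcd = 5
Change: index 1, 15 -> 13
gcd of the OTHER numbers (without index 1): gcd([20, 70, 40, 10]) = 10
New gcd = gcd(g_others, new_val) = gcd(10, 13) = 1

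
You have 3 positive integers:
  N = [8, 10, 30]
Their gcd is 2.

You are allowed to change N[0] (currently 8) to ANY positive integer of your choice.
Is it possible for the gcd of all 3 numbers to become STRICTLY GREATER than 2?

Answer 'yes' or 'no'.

Answer: yes

Derivation:
Current gcd = 2
gcd of all OTHER numbers (without N[0]=8): gcd([10, 30]) = 10
The new gcd after any change is gcd(10, new_value).
This can be at most 10.
Since 10 > old gcd 2, the gcd CAN increase (e.g., set N[0] = 10).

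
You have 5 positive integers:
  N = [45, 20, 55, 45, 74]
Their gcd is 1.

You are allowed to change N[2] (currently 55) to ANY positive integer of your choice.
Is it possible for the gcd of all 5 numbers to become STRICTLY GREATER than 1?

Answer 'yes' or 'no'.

Current gcd = 1
gcd of all OTHER numbers (without N[2]=55): gcd([45, 20, 45, 74]) = 1
The new gcd after any change is gcd(1, new_value).
This can be at most 1.
Since 1 = old gcd 1, the gcd can only stay the same or decrease.

Answer: no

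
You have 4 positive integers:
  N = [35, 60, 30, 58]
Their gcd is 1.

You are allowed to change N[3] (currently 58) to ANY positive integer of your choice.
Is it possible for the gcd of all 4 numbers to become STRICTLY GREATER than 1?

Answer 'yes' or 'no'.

Answer: yes

Derivation:
Current gcd = 1
gcd of all OTHER numbers (without N[3]=58): gcd([35, 60, 30]) = 5
The new gcd after any change is gcd(5, new_value).
This can be at most 5.
Since 5 > old gcd 1, the gcd CAN increase (e.g., set N[3] = 5).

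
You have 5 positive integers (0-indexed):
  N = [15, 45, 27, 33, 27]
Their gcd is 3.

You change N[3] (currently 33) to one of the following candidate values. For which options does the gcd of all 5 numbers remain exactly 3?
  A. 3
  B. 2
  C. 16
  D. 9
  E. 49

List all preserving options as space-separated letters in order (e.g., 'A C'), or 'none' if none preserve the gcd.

Old gcd = 3; gcd of others (without N[3]) = 3
New gcd for candidate v: gcd(3, v). Preserves old gcd iff gcd(3, v) = 3.
  Option A: v=3, gcd(3,3)=3 -> preserves
  Option B: v=2, gcd(3,2)=1 -> changes
  Option C: v=16, gcd(3,16)=1 -> changes
  Option D: v=9, gcd(3,9)=3 -> preserves
  Option E: v=49, gcd(3,49)=1 -> changes

Answer: A D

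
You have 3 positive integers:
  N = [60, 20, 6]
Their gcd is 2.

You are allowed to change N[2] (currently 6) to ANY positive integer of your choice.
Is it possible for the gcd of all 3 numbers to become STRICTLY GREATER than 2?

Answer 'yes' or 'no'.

Current gcd = 2
gcd of all OTHER numbers (without N[2]=6): gcd([60, 20]) = 20
The new gcd after any change is gcd(20, new_value).
This can be at most 20.
Since 20 > old gcd 2, the gcd CAN increase (e.g., set N[2] = 20).

Answer: yes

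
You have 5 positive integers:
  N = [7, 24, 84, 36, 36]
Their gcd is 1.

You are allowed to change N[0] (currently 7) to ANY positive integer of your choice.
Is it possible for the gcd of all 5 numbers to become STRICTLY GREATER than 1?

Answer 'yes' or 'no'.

Answer: yes

Derivation:
Current gcd = 1
gcd of all OTHER numbers (without N[0]=7): gcd([24, 84, 36, 36]) = 12
The new gcd after any change is gcd(12, new_value).
This can be at most 12.
Since 12 > old gcd 1, the gcd CAN increase (e.g., set N[0] = 12).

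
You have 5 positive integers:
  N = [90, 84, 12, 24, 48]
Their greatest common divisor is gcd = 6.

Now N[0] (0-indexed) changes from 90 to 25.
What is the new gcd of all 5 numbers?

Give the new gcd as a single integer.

Answer: 1

Derivation:
Numbers: [90, 84, 12, 24, 48], gcd = 6
Change: index 0, 90 -> 25
gcd of the OTHER numbers (without index 0): gcd([84, 12, 24, 48]) = 12
New gcd = gcd(g_others, new_val) = gcd(12, 25) = 1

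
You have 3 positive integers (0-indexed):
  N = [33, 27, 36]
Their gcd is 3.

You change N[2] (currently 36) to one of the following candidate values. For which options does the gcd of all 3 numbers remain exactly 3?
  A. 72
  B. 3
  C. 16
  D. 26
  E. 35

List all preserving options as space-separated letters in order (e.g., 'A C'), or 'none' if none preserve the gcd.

Old gcd = 3; gcd of others (without N[2]) = 3
New gcd for candidate v: gcd(3, v). Preserves old gcd iff gcd(3, v) = 3.
  Option A: v=72, gcd(3,72)=3 -> preserves
  Option B: v=3, gcd(3,3)=3 -> preserves
  Option C: v=16, gcd(3,16)=1 -> changes
  Option D: v=26, gcd(3,26)=1 -> changes
  Option E: v=35, gcd(3,35)=1 -> changes

Answer: A B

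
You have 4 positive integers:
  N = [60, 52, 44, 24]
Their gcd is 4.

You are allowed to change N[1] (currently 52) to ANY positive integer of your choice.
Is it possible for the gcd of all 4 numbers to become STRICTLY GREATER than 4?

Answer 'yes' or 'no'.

Answer: no

Derivation:
Current gcd = 4
gcd of all OTHER numbers (without N[1]=52): gcd([60, 44, 24]) = 4
The new gcd after any change is gcd(4, new_value).
This can be at most 4.
Since 4 = old gcd 4, the gcd can only stay the same or decrease.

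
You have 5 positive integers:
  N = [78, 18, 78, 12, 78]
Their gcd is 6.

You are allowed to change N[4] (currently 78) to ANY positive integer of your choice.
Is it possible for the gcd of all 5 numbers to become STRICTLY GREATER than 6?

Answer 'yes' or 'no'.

Current gcd = 6
gcd of all OTHER numbers (without N[4]=78): gcd([78, 18, 78, 12]) = 6
The new gcd after any change is gcd(6, new_value).
This can be at most 6.
Since 6 = old gcd 6, the gcd can only stay the same or decrease.

Answer: no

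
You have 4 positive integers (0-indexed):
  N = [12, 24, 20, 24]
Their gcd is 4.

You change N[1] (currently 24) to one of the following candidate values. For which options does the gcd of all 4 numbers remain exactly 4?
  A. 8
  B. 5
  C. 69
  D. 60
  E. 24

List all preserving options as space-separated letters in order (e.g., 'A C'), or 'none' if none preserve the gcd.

Old gcd = 4; gcd of others (without N[1]) = 4
New gcd for candidate v: gcd(4, v). Preserves old gcd iff gcd(4, v) = 4.
  Option A: v=8, gcd(4,8)=4 -> preserves
  Option B: v=5, gcd(4,5)=1 -> changes
  Option C: v=69, gcd(4,69)=1 -> changes
  Option D: v=60, gcd(4,60)=4 -> preserves
  Option E: v=24, gcd(4,24)=4 -> preserves

Answer: A D E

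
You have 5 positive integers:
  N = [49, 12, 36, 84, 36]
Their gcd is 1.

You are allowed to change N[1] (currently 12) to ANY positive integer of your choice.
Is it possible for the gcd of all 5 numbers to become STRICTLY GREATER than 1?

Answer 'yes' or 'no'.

Answer: no

Derivation:
Current gcd = 1
gcd of all OTHER numbers (without N[1]=12): gcd([49, 36, 84, 36]) = 1
The new gcd after any change is gcd(1, new_value).
This can be at most 1.
Since 1 = old gcd 1, the gcd can only stay the same or decrease.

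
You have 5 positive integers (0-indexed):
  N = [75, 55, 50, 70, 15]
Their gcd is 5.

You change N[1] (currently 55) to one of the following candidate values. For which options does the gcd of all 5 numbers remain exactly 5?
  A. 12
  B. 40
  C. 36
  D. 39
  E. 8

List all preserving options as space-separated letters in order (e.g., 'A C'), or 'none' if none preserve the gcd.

Old gcd = 5; gcd of others (without N[1]) = 5
New gcd for candidate v: gcd(5, v). Preserves old gcd iff gcd(5, v) = 5.
  Option A: v=12, gcd(5,12)=1 -> changes
  Option B: v=40, gcd(5,40)=5 -> preserves
  Option C: v=36, gcd(5,36)=1 -> changes
  Option D: v=39, gcd(5,39)=1 -> changes
  Option E: v=8, gcd(5,8)=1 -> changes

Answer: B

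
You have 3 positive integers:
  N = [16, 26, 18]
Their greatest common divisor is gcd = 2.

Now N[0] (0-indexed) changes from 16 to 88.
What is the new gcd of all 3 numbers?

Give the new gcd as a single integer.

Answer: 2

Derivation:
Numbers: [16, 26, 18], gcd = 2
Change: index 0, 16 -> 88
gcd of the OTHER numbers (without index 0): gcd([26, 18]) = 2
New gcd = gcd(g_others, new_val) = gcd(2, 88) = 2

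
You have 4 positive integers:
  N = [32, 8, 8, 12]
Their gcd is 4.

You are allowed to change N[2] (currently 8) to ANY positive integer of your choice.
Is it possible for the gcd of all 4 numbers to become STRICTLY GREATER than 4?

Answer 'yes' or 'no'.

Current gcd = 4
gcd of all OTHER numbers (without N[2]=8): gcd([32, 8, 12]) = 4
The new gcd after any change is gcd(4, new_value).
This can be at most 4.
Since 4 = old gcd 4, the gcd can only stay the same or decrease.

Answer: no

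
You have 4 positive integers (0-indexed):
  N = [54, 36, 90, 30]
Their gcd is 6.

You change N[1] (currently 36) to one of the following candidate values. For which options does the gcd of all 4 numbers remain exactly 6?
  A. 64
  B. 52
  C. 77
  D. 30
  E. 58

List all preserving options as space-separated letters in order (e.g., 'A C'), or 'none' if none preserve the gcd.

Old gcd = 6; gcd of others (without N[1]) = 6
New gcd for candidate v: gcd(6, v). Preserves old gcd iff gcd(6, v) = 6.
  Option A: v=64, gcd(6,64)=2 -> changes
  Option B: v=52, gcd(6,52)=2 -> changes
  Option C: v=77, gcd(6,77)=1 -> changes
  Option D: v=30, gcd(6,30)=6 -> preserves
  Option E: v=58, gcd(6,58)=2 -> changes

Answer: D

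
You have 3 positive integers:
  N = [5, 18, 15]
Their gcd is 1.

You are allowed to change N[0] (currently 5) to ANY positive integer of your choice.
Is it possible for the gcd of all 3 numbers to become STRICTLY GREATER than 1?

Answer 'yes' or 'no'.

Current gcd = 1
gcd of all OTHER numbers (without N[0]=5): gcd([18, 15]) = 3
The new gcd after any change is gcd(3, new_value).
This can be at most 3.
Since 3 > old gcd 1, the gcd CAN increase (e.g., set N[0] = 3).

Answer: yes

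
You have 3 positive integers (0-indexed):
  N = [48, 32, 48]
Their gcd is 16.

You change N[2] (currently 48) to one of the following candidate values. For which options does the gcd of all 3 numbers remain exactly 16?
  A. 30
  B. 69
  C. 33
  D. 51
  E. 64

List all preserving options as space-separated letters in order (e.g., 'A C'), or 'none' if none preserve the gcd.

Answer: E

Derivation:
Old gcd = 16; gcd of others (without N[2]) = 16
New gcd for candidate v: gcd(16, v). Preserves old gcd iff gcd(16, v) = 16.
  Option A: v=30, gcd(16,30)=2 -> changes
  Option B: v=69, gcd(16,69)=1 -> changes
  Option C: v=33, gcd(16,33)=1 -> changes
  Option D: v=51, gcd(16,51)=1 -> changes
  Option E: v=64, gcd(16,64)=16 -> preserves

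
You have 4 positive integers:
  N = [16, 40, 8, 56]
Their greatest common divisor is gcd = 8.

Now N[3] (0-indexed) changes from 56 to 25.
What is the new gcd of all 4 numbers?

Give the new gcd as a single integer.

Answer: 1

Derivation:
Numbers: [16, 40, 8, 56], gcd = 8
Change: index 3, 56 -> 25
gcd of the OTHER numbers (without index 3): gcd([16, 40, 8]) = 8
New gcd = gcd(g_others, new_val) = gcd(8, 25) = 1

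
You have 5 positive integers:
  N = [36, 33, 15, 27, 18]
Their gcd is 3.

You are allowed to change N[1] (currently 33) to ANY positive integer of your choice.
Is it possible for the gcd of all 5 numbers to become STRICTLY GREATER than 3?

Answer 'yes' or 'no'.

Answer: no

Derivation:
Current gcd = 3
gcd of all OTHER numbers (without N[1]=33): gcd([36, 15, 27, 18]) = 3
The new gcd after any change is gcd(3, new_value).
This can be at most 3.
Since 3 = old gcd 3, the gcd can only stay the same or decrease.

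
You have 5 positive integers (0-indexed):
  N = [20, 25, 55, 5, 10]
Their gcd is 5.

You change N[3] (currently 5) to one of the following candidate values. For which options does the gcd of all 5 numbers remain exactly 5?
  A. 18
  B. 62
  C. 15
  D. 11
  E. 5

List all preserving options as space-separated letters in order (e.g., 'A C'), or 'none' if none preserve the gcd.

Answer: C E

Derivation:
Old gcd = 5; gcd of others (without N[3]) = 5
New gcd for candidate v: gcd(5, v). Preserves old gcd iff gcd(5, v) = 5.
  Option A: v=18, gcd(5,18)=1 -> changes
  Option B: v=62, gcd(5,62)=1 -> changes
  Option C: v=15, gcd(5,15)=5 -> preserves
  Option D: v=11, gcd(5,11)=1 -> changes
  Option E: v=5, gcd(5,5)=5 -> preserves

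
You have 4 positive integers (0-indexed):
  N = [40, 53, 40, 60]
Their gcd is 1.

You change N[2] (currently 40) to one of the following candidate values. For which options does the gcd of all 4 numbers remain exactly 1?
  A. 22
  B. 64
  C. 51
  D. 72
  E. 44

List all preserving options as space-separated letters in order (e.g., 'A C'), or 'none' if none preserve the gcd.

Answer: A B C D E

Derivation:
Old gcd = 1; gcd of others (without N[2]) = 1
New gcd for candidate v: gcd(1, v). Preserves old gcd iff gcd(1, v) = 1.
  Option A: v=22, gcd(1,22)=1 -> preserves
  Option B: v=64, gcd(1,64)=1 -> preserves
  Option C: v=51, gcd(1,51)=1 -> preserves
  Option D: v=72, gcd(1,72)=1 -> preserves
  Option E: v=44, gcd(1,44)=1 -> preserves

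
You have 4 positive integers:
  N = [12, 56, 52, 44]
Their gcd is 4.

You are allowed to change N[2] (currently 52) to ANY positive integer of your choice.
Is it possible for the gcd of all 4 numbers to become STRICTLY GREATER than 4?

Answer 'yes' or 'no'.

Answer: no

Derivation:
Current gcd = 4
gcd of all OTHER numbers (without N[2]=52): gcd([12, 56, 44]) = 4
The new gcd after any change is gcd(4, new_value).
This can be at most 4.
Since 4 = old gcd 4, the gcd can only stay the same or decrease.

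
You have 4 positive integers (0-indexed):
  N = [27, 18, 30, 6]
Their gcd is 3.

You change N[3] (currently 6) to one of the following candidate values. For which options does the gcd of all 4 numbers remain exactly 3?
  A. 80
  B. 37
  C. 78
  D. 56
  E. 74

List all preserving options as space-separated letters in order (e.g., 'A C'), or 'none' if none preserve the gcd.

Old gcd = 3; gcd of others (without N[3]) = 3
New gcd for candidate v: gcd(3, v). Preserves old gcd iff gcd(3, v) = 3.
  Option A: v=80, gcd(3,80)=1 -> changes
  Option B: v=37, gcd(3,37)=1 -> changes
  Option C: v=78, gcd(3,78)=3 -> preserves
  Option D: v=56, gcd(3,56)=1 -> changes
  Option E: v=74, gcd(3,74)=1 -> changes

Answer: C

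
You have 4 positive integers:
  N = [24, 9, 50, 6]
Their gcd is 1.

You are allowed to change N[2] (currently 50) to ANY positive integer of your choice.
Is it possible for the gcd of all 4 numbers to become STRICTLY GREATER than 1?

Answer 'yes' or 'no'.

Current gcd = 1
gcd of all OTHER numbers (without N[2]=50): gcd([24, 9, 6]) = 3
The new gcd after any change is gcd(3, new_value).
This can be at most 3.
Since 3 > old gcd 1, the gcd CAN increase (e.g., set N[2] = 3).

Answer: yes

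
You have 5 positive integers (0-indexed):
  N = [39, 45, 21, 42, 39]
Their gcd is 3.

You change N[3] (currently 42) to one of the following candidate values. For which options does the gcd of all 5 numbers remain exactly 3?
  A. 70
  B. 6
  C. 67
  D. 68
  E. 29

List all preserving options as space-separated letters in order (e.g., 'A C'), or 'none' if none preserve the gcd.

Answer: B

Derivation:
Old gcd = 3; gcd of others (without N[3]) = 3
New gcd for candidate v: gcd(3, v). Preserves old gcd iff gcd(3, v) = 3.
  Option A: v=70, gcd(3,70)=1 -> changes
  Option B: v=6, gcd(3,6)=3 -> preserves
  Option C: v=67, gcd(3,67)=1 -> changes
  Option D: v=68, gcd(3,68)=1 -> changes
  Option E: v=29, gcd(3,29)=1 -> changes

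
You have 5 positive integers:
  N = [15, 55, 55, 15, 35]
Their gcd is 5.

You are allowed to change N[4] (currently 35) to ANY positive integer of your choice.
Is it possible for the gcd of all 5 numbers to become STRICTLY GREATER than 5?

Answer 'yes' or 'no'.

Current gcd = 5
gcd of all OTHER numbers (without N[4]=35): gcd([15, 55, 55, 15]) = 5
The new gcd after any change is gcd(5, new_value).
This can be at most 5.
Since 5 = old gcd 5, the gcd can only stay the same or decrease.

Answer: no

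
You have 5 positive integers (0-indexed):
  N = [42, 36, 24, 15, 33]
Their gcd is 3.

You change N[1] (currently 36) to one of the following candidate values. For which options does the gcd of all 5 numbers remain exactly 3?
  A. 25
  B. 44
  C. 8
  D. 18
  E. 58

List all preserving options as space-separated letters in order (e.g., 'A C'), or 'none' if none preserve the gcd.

Answer: D

Derivation:
Old gcd = 3; gcd of others (without N[1]) = 3
New gcd for candidate v: gcd(3, v). Preserves old gcd iff gcd(3, v) = 3.
  Option A: v=25, gcd(3,25)=1 -> changes
  Option B: v=44, gcd(3,44)=1 -> changes
  Option C: v=8, gcd(3,8)=1 -> changes
  Option D: v=18, gcd(3,18)=3 -> preserves
  Option E: v=58, gcd(3,58)=1 -> changes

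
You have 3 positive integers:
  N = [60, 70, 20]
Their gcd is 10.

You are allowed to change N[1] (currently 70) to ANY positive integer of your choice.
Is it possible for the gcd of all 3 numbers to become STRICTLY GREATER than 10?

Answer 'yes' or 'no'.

Answer: yes

Derivation:
Current gcd = 10
gcd of all OTHER numbers (without N[1]=70): gcd([60, 20]) = 20
The new gcd after any change is gcd(20, new_value).
This can be at most 20.
Since 20 > old gcd 10, the gcd CAN increase (e.g., set N[1] = 20).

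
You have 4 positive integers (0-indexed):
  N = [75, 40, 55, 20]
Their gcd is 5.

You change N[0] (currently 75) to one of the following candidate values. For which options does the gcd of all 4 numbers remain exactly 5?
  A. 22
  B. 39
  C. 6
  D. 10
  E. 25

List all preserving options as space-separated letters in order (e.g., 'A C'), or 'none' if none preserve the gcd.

Answer: D E

Derivation:
Old gcd = 5; gcd of others (without N[0]) = 5
New gcd for candidate v: gcd(5, v). Preserves old gcd iff gcd(5, v) = 5.
  Option A: v=22, gcd(5,22)=1 -> changes
  Option B: v=39, gcd(5,39)=1 -> changes
  Option C: v=6, gcd(5,6)=1 -> changes
  Option D: v=10, gcd(5,10)=5 -> preserves
  Option E: v=25, gcd(5,25)=5 -> preserves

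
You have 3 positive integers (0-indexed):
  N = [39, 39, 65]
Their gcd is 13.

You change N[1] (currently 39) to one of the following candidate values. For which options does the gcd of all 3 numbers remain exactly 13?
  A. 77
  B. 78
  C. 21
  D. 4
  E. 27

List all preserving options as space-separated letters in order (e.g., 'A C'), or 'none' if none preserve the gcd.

Old gcd = 13; gcd of others (without N[1]) = 13
New gcd for candidate v: gcd(13, v). Preserves old gcd iff gcd(13, v) = 13.
  Option A: v=77, gcd(13,77)=1 -> changes
  Option B: v=78, gcd(13,78)=13 -> preserves
  Option C: v=21, gcd(13,21)=1 -> changes
  Option D: v=4, gcd(13,4)=1 -> changes
  Option E: v=27, gcd(13,27)=1 -> changes

Answer: B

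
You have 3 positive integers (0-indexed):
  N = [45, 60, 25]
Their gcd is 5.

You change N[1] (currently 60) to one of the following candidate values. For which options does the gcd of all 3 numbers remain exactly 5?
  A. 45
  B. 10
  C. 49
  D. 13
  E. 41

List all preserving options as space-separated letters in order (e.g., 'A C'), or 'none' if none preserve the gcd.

Old gcd = 5; gcd of others (without N[1]) = 5
New gcd for candidate v: gcd(5, v). Preserves old gcd iff gcd(5, v) = 5.
  Option A: v=45, gcd(5,45)=5 -> preserves
  Option B: v=10, gcd(5,10)=5 -> preserves
  Option C: v=49, gcd(5,49)=1 -> changes
  Option D: v=13, gcd(5,13)=1 -> changes
  Option E: v=41, gcd(5,41)=1 -> changes

Answer: A B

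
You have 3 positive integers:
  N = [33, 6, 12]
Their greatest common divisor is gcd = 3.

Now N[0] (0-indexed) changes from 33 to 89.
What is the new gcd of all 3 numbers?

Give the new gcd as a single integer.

Answer: 1

Derivation:
Numbers: [33, 6, 12], gcd = 3
Change: index 0, 33 -> 89
gcd of the OTHER numbers (without index 0): gcd([6, 12]) = 6
New gcd = gcd(g_others, new_val) = gcd(6, 89) = 1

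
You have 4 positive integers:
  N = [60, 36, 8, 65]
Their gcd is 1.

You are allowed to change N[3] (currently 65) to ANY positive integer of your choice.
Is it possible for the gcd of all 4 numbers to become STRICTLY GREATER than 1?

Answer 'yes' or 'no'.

Current gcd = 1
gcd of all OTHER numbers (without N[3]=65): gcd([60, 36, 8]) = 4
The new gcd after any change is gcd(4, new_value).
This can be at most 4.
Since 4 > old gcd 1, the gcd CAN increase (e.g., set N[3] = 4).

Answer: yes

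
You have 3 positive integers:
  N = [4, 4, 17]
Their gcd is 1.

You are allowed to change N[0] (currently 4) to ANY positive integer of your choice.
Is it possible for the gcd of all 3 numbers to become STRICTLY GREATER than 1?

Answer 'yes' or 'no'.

Answer: no

Derivation:
Current gcd = 1
gcd of all OTHER numbers (without N[0]=4): gcd([4, 17]) = 1
The new gcd after any change is gcd(1, new_value).
This can be at most 1.
Since 1 = old gcd 1, the gcd can only stay the same or decrease.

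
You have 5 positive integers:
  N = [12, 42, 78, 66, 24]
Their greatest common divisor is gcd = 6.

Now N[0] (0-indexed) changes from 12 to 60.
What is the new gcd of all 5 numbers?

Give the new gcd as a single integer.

Numbers: [12, 42, 78, 66, 24], gcd = 6
Change: index 0, 12 -> 60
gcd of the OTHER numbers (without index 0): gcd([42, 78, 66, 24]) = 6
New gcd = gcd(g_others, new_val) = gcd(6, 60) = 6

Answer: 6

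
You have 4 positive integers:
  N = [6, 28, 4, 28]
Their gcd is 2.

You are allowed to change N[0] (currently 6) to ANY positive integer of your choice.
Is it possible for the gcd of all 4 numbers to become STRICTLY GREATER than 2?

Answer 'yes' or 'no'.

Current gcd = 2
gcd of all OTHER numbers (without N[0]=6): gcd([28, 4, 28]) = 4
The new gcd after any change is gcd(4, new_value).
This can be at most 4.
Since 4 > old gcd 2, the gcd CAN increase (e.g., set N[0] = 4).

Answer: yes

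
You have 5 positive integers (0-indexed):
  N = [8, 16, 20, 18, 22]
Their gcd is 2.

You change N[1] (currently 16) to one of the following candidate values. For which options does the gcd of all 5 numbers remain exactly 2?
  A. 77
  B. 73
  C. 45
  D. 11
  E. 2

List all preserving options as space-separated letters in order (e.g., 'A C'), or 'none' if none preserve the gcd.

Answer: E

Derivation:
Old gcd = 2; gcd of others (without N[1]) = 2
New gcd for candidate v: gcd(2, v). Preserves old gcd iff gcd(2, v) = 2.
  Option A: v=77, gcd(2,77)=1 -> changes
  Option B: v=73, gcd(2,73)=1 -> changes
  Option C: v=45, gcd(2,45)=1 -> changes
  Option D: v=11, gcd(2,11)=1 -> changes
  Option E: v=2, gcd(2,2)=2 -> preserves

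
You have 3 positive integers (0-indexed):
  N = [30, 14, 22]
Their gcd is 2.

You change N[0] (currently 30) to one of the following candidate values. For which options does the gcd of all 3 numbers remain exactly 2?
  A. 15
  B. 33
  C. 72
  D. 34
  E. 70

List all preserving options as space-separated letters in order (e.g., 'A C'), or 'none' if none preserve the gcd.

Answer: C D E

Derivation:
Old gcd = 2; gcd of others (without N[0]) = 2
New gcd for candidate v: gcd(2, v). Preserves old gcd iff gcd(2, v) = 2.
  Option A: v=15, gcd(2,15)=1 -> changes
  Option B: v=33, gcd(2,33)=1 -> changes
  Option C: v=72, gcd(2,72)=2 -> preserves
  Option D: v=34, gcd(2,34)=2 -> preserves
  Option E: v=70, gcd(2,70)=2 -> preserves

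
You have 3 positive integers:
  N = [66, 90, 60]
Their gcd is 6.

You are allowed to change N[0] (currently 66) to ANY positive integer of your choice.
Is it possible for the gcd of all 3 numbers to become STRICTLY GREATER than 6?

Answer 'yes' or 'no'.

Answer: yes

Derivation:
Current gcd = 6
gcd of all OTHER numbers (without N[0]=66): gcd([90, 60]) = 30
The new gcd after any change is gcd(30, new_value).
This can be at most 30.
Since 30 > old gcd 6, the gcd CAN increase (e.g., set N[0] = 30).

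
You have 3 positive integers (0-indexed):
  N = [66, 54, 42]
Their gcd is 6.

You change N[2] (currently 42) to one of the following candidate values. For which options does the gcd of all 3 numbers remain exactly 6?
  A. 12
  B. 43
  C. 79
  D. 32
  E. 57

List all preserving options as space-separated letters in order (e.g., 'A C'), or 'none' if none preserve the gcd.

Answer: A

Derivation:
Old gcd = 6; gcd of others (without N[2]) = 6
New gcd for candidate v: gcd(6, v). Preserves old gcd iff gcd(6, v) = 6.
  Option A: v=12, gcd(6,12)=6 -> preserves
  Option B: v=43, gcd(6,43)=1 -> changes
  Option C: v=79, gcd(6,79)=1 -> changes
  Option D: v=32, gcd(6,32)=2 -> changes
  Option E: v=57, gcd(6,57)=3 -> changes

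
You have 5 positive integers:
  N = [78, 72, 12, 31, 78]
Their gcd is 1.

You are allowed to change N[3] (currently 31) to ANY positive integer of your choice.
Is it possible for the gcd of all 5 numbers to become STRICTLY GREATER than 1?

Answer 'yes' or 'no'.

Answer: yes

Derivation:
Current gcd = 1
gcd of all OTHER numbers (without N[3]=31): gcd([78, 72, 12, 78]) = 6
The new gcd after any change is gcd(6, new_value).
This can be at most 6.
Since 6 > old gcd 1, the gcd CAN increase (e.g., set N[3] = 6).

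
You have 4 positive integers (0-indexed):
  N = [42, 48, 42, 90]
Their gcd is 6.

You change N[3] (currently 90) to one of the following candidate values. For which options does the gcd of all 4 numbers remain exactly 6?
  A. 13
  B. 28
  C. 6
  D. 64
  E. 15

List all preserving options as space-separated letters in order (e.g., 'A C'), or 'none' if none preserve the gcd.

Old gcd = 6; gcd of others (without N[3]) = 6
New gcd for candidate v: gcd(6, v). Preserves old gcd iff gcd(6, v) = 6.
  Option A: v=13, gcd(6,13)=1 -> changes
  Option B: v=28, gcd(6,28)=2 -> changes
  Option C: v=6, gcd(6,6)=6 -> preserves
  Option D: v=64, gcd(6,64)=2 -> changes
  Option E: v=15, gcd(6,15)=3 -> changes

Answer: C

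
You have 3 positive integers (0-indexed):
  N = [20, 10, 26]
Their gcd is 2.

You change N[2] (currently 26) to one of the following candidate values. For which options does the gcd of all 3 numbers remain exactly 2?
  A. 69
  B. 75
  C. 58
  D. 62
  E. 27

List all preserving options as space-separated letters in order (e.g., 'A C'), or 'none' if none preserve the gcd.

Old gcd = 2; gcd of others (without N[2]) = 10
New gcd for candidate v: gcd(10, v). Preserves old gcd iff gcd(10, v) = 2.
  Option A: v=69, gcd(10,69)=1 -> changes
  Option B: v=75, gcd(10,75)=5 -> changes
  Option C: v=58, gcd(10,58)=2 -> preserves
  Option D: v=62, gcd(10,62)=2 -> preserves
  Option E: v=27, gcd(10,27)=1 -> changes

Answer: C D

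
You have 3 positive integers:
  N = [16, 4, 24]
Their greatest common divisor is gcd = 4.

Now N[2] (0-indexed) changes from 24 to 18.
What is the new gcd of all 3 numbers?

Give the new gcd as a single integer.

Numbers: [16, 4, 24], gcd = 4
Change: index 2, 24 -> 18
gcd of the OTHER numbers (without index 2): gcd([16, 4]) = 4
New gcd = gcd(g_others, new_val) = gcd(4, 18) = 2

Answer: 2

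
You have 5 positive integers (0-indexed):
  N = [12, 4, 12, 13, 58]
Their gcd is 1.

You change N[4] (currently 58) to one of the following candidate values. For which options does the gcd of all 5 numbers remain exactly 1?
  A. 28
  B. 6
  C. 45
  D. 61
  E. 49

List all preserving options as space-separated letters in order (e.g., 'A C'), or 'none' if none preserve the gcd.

Old gcd = 1; gcd of others (without N[4]) = 1
New gcd for candidate v: gcd(1, v). Preserves old gcd iff gcd(1, v) = 1.
  Option A: v=28, gcd(1,28)=1 -> preserves
  Option B: v=6, gcd(1,6)=1 -> preserves
  Option C: v=45, gcd(1,45)=1 -> preserves
  Option D: v=61, gcd(1,61)=1 -> preserves
  Option E: v=49, gcd(1,49)=1 -> preserves

Answer: A B C D E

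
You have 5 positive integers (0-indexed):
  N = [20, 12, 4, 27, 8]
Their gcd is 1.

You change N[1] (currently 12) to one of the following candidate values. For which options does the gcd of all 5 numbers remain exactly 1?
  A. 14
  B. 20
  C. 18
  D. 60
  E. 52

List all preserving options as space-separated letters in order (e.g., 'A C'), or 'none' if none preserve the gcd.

Answer: A B C D E

Derivation:
Old gcd = 1; gcd of others (without N[1]) = 1
New gcd for candidate v: gcd(1, v). Preserves old gcd iff gcd(1, v) = 1.
  Option A: v=14, gcd(1,14)=1 -> preserves
  Option B: v=20, gcd(1,20)=1 -> preserves
  Option C: v=18, gcd(1,18)=1 -> preserves
  Option D: v=60, gcd(1,60)=1 -> preserves
  Option E: v=52, gcd(1,52)=1 -> preserves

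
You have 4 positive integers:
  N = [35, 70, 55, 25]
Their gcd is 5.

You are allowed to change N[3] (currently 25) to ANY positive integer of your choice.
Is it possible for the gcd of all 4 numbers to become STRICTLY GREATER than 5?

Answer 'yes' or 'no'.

Current gcd = 5
gcd of all OTHER numbers (without N[3]=25): gcd([35, 70, 55]) = 5
The new gcd after any change is gcd(5, new_value).
This can be at most 5.
Since 5 = old gcd 5, the gcd can only stay the same or decrease.

Answer: no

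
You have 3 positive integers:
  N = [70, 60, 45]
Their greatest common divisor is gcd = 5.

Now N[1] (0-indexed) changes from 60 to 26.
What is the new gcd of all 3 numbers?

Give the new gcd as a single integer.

Numbers: [70, 60, 45], gcd = 5
Change: index 1, 60 -> 26
gcd of the OTHER numbers (without index 1): gcd([70, 45]) = 5
New gcd = gcd(g_others, new_val) = gcd(5, 26) = 1

Answer: 1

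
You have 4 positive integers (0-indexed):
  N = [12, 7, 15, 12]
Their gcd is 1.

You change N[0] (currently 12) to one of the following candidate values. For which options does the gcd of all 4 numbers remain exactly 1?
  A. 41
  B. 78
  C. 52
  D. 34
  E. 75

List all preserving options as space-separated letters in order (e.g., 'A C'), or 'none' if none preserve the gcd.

Old gcd = 1; gcd of others (without N[0]) = 1
New gcd for candidate v: gcd(1, v). Preserves old gcd iff gcd(1, v) = 1.
  Option A: v=41, gcd(1,41)=1 -> preserves
  Option B: v=78, gcd(1,78)=1 -> preserves
  Option C: v=52, gcd(1,52)=1 -> preserves
  Option D: v=34, gcd(1,34)=1 -> preserves
  Option E: v=75, gcd(1,75)=1 -> preserves

Answer: A B C D E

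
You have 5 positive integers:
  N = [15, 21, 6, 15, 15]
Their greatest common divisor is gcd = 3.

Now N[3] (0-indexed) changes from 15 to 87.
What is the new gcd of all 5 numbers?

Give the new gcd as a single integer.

Answer: 3

Derivation:
Numbers: [15, 21, 6, 15, 15], gcd = 3
Change: index 3, 15 -> 87
gcd of the OTHER numbers (without index 3): gcd([15, 21, 6, 15]) = 3
New gcd = gcd(g_others, new_val) = gcd(3, 87) = 3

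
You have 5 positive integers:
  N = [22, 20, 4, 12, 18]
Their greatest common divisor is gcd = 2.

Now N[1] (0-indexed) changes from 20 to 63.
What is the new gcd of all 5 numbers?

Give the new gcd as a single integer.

Answer: 1

Derivation:
Numbers: [22, 20, 4, 12, 18], gcd = 2
Change: index 1, 20 -> 63
gcd of the OTHER numbers (without index 1): gcd([22, 4, 12, 18]) = 2
New gcd = gcd(g_others, new_val) = gcd(2, 63) = 1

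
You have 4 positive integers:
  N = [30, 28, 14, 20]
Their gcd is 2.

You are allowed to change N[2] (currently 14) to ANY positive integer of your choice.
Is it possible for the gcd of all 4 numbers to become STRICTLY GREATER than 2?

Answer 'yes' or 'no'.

Current gcd = 2
gcd of all OTHER numbers (without N[2]=14): gcd([30, 28, 20]) = 2
The new gcd after any change is gcd(2, new_value).
This can be at most 2.
Since 2 = old gcd 2, the gcd can only stay the same or decrease.

Answer: no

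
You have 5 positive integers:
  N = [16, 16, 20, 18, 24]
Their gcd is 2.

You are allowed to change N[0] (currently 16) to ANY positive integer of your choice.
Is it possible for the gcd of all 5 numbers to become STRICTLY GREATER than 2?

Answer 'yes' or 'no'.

Current gcd = 2
gcd of all OTHER numbers (without N[0]=16): gcd([16, 20, 18, 24]) = 2
The new gcd after any change is gcd(2, new_value).
This can be at most 2.
Since 2 = old gcd 2, the gcd can only stay the same or decrease.

Answer: no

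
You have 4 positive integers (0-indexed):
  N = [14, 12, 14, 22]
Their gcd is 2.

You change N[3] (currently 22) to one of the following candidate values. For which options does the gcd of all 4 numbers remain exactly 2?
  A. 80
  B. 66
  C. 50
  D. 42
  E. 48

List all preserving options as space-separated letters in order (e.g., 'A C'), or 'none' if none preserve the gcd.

Answer: A B C D E

Derivation:
Old gcd = 2; gcd of others (without N[3]) = 2
New gcd for candidate v: gcd(2, v). Preserves old gcd iff gcd(2, v) = 2.
  Option A: v=80, gcd(2,80)=2 -> preserves
  Option B: v=66, gcd(2,66)=2 -> preserves
  Option C: v=50, gcd(2,50)=2 -> preserves
  Option D: v=42, gcd(2,42)=2 -> preserves
  Option E: v=48, gcd(2,48)=2 -> preserves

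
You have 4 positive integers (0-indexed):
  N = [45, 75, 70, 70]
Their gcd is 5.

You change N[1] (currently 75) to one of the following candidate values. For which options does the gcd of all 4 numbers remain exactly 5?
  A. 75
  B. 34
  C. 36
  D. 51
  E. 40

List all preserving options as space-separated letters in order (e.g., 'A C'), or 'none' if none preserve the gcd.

Old gcd = 5; gcd of others (without N[1]) = 5
New gcd for candidate v: gcd(5, v). Preserves old gcd iff gcd(5, v) = 5.
  Option A: v=75, gcd(5,75)=5 -> preserves
  Option B: v=34, gcd(5,34)=1 -> changes
  Option C: v=36, gcd(5,36)=1 -> changes
  Option D: v=51, gcd(5,51)=1 -> changes
  Option E: v=40, gcd(5,40)=5 -> preserves

Answer: A E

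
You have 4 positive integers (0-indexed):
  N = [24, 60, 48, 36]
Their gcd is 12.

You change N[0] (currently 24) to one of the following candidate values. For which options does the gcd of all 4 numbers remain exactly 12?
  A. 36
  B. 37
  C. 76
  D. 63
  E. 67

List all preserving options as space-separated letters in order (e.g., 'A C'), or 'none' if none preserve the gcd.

Old gcd = 12; gcd of others (without N[0]) = 12
New gcd for candidate v: gcd(12, v). Preserves old gcd iff gcd(12, v) = 12.
  Option A: v=36, gcd(12,36)=12 -> preserves
  Option B: v=37, gcd(12,37)=1 -> changes
  Option C: v=76, gcd(12,76)=4 -> changes
  Option D: v=63, gcd(12,63)=3 -> changes
  Option E: v=67, gcd(12,67)=1 -> changes

Answer: A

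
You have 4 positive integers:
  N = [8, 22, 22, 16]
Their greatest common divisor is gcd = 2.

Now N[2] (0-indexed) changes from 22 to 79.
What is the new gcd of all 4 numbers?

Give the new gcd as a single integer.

Numbers: [8, 22, 22, 16], gcd = 2
Change: index 2, 22 -> 79
gcd of the OTHER numbers (without index 2): gcd([8, 22, 16]) = 2
New gcd = gcd(g_others, new_val) = gcd(2, 79) = 1

Answer: 1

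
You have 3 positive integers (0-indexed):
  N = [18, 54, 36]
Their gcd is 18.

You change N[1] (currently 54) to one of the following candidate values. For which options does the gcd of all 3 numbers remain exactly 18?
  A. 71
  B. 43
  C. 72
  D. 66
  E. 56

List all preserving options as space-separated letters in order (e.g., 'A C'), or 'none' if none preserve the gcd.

Old gcd = 18; gcd of others (without N[1]) = 18
New gcd for candidate v: gcd(18, v). Preserves old gcd iff gcd(18, v) = 18.
  Option A: v=71, gcd(18,71)=1 -> changes
  Option B: v=43, gcd(18,43)=1 -> changes
  Option C: v=72, gcd(18,72)=18 -> preserves
  Option D: v=66, gcd(18,66)=6 -> changes
  Option E: v=56, gcd(18,56)=2 -> changes

Answer: C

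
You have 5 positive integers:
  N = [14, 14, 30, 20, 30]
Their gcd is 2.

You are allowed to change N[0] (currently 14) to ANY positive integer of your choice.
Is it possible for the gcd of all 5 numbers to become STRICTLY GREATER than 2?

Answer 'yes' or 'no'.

Current gcd = 2
gcd of all OTHER numbers (without N[0]=14): gcd([14, 30, 20, 30]) = 2
The new gcd after any change is gcd(2, new_value).
This can be at most 2.
Since 2 = old gcd 2, the gcd can only stay the same or decrease.

Answer: no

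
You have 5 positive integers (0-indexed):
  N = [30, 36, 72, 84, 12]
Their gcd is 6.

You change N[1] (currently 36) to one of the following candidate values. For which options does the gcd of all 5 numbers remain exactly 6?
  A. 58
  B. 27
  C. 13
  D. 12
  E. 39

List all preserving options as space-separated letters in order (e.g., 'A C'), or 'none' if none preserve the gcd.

Answer: D

Derivation:
Old gcd = 6; gcd of others (without N[1]) = 6
New gcd for candidate v: gcd(6, v). Preserves old gcd iff gcd(6, v) = 6.
  Option A: v=58, gcd(6,58)=2 -> changes
  Option B: v=27, gcd(6,27)=3 -> changes
  Option C: v=13, gcd(6,13)=1 -> changes
  Option D: v=12, gcd(6,12)=6 -> preserves
  Option E: v=39, gcd(6,39)=3 -> changes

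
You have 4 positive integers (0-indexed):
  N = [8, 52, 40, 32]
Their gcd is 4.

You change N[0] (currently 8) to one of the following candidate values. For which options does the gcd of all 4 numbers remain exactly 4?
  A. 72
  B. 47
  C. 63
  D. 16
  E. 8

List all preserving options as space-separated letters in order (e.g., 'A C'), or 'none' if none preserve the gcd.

Old gcd = 4; gcd of others (without N[0]) = 4
New gcd for candidate v: gcd(4, v). Preserves old gcd iff gcd(4, v) = 4.
  Option A: v=72, gcd(4,72)=4 -> preserves
  Option B: v=47, gcd(4,47)=1 -> changes
  Option C: v=63, gcd(4,63)=1 -> changes
  Option D: v=16, gcd(4,16)=4 -> preserves
  Option E: v=8, gcd(4,8)=4 -> preserves

Answer: A D E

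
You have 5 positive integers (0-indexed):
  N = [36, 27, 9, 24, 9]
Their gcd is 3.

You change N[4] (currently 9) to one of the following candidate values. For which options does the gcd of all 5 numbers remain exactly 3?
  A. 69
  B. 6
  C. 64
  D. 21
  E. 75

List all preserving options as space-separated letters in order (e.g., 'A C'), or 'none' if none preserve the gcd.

Answer: A B D E

Derivation:
Old gcd = 3; gcd of others (without N[4]) = 3
New gcd for candidate v: gcd(3, v). Preserves old gcd iff gcd(3, v) = 3.
  Option A: v=69, gcd(3,69)=3 -> preserves
  Option B: v=6, gcd(3,6)=3 -> preserves
  Option C: v=64, gcd(3,64)=1 -> changes
  Option D: v=21, gcd(3,21)=3 -> preserves
  Option E: v=75, gcd(3,75)=3 -> preserves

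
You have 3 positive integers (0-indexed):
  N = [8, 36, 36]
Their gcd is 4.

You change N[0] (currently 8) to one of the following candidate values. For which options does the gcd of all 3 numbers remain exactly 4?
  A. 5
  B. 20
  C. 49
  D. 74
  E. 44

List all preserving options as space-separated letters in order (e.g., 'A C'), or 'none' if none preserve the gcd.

Answer: B E

Derivation:
Old gcd = 4; gcd of others (without N[0]) = 36
New gcd for candidate v: gcd(36, v). Preserves old gcd iff gcd(36, v) = 4.
  Option A: v=5, gcd(36,5)=1 -> changes
  Option B: v=20, gcd(36,20)=4 -> preserves
  Option C: v=49, gcd(36,49)=1 -> changes
  Option D: v=74, gcd(36,74)=2 -> changes
  Option E: v=44, gcd(36,44)=4 -> preserves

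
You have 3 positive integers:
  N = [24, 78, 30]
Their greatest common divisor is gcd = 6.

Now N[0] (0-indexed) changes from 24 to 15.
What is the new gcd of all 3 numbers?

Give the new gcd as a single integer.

Answer: 3

Derivation:
Numbers: [24, 78, 30], gcd = 6
Change: index 0, 24 -> 15
gcd of the OTHER numbers (without index 0): gcd([78, 30]) = 6
New gcd = gcd(g_others, new_val) = gcd(6, 15) = 3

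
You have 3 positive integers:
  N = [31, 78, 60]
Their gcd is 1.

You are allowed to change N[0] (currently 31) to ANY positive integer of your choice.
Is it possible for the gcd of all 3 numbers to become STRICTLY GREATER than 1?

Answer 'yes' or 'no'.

Current gcd = 1
gcd of all OTHER numbers (without N[0]=31): gcd([78, 60]) = 6
The new gcd after any change is gcd(6, new_value).
This can be at most 6.
Since 6 > old gcd 1, the gcd CAN increase (e.g., set N[0] = 6).

Answer: yes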